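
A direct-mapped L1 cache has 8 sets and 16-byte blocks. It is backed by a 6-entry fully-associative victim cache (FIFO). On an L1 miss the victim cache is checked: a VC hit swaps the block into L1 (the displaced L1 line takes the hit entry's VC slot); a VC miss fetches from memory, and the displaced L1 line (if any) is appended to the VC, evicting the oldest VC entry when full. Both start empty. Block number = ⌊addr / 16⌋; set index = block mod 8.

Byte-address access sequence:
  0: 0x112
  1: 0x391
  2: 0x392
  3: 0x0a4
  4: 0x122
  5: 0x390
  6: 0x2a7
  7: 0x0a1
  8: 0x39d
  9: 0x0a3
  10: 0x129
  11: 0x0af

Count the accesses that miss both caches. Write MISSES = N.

MISSES = 5

  [0] addr=0x112 blk=17 s=1: MISS | VC []
  [1] addr=0x391 blk=57 s=1: MISS | VC [17]
  [2] addr=0x392 blk=57 s=1: L1-HIT | VC [17]
  [3] addr=0xa4 blk=10 s=2: MISS | VC [17]
  [4] addr=0x122 blk=18 s=2: MISS | VC [17, 10]
  [5] addr=0x390 blk=57 s=1: L1-HIT | VC [17, 10]
  [6] addr=0x2a7 blk=42 s=2: MISS | VC [17, 10, 18]
  [7] addr=0xa1 blk=10 s=2: VC-HIT | VC [17, 42, 18]
  [8] addr=0x39d blk=57 s=1: L1-HIT | VC [17, 42, 18]
  [9] addr=0xa3 blk=10 s=2: L1-HIT | VC [17, 42, 18]
  [10] addr=0x129 blk=18 s=2: VC-HIT | VC [17, 42, 10]
  [11] addr=0xaf blk=10 s=2: VC-HIT | VC [17, 42, 18]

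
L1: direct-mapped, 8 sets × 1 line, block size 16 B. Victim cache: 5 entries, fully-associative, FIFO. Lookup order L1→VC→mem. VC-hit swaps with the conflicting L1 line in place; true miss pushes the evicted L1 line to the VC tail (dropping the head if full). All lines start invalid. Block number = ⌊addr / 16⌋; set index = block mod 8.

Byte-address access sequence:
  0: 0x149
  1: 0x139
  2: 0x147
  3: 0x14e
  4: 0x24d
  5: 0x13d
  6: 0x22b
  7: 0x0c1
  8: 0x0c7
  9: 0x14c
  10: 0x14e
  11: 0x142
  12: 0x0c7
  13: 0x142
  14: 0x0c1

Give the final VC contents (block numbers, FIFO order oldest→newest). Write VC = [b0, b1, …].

VC = [20, 36]

  [0] addr=0x149 blk=20 s=4: MISS | VC []
  [1] addr=0x139 blk=19 s=3: MISS | VC []
  [2] addr=0x147 blk=20 s=4: L1-HIT | VC []
  [3] addr=0x14e blk=20 s=4: L1-HIT | VC []
  [4] addr=0x24d blk=36 s=4: MISS | VC [20]
  [5] addr=0x13d blk=19 s=3: L1-HIT | VC [20]
  [6] addr=0x22b blk=34 s=2: MISS | VC [20]
  [7] addr=0xc1 blk=12 s=4: MISS | VC [20, 36]
  [8] addr=0xc7 blk=12 s=4: L1-HIT | VC [20, 36]
  [9] addr=0x14c blk=20 s=4: VC-HIT | VC [12, 36]
  [10] addr=0x14e blk=20 s=4: L1-HIT | VC [12, 36]
  [11] addr=0x142 blk=20 s=4: L1-HIT | VC [12, 36]
  [12] addr=0xc7 blk=12 s=4: VC-HIT | VC [20, 36]
  [13] addr=0x142 blk=20 s=4: VC-HIT | VC [12, 36]
  [14] addr=0xc1 blk=12 s=4: VC-HIT | VC [20, 36]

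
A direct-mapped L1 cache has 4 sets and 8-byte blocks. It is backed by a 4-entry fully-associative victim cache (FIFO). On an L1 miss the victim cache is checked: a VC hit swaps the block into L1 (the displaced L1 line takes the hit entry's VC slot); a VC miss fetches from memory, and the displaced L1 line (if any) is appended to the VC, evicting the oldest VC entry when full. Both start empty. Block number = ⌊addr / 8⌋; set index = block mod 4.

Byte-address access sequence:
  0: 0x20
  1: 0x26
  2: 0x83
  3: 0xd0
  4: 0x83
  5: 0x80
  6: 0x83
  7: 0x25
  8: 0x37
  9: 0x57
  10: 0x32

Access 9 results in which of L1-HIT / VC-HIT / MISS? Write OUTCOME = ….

  [0] addr=0x20 blk=4 s=0: MISS | VC []
  [1] addr=0x26 blk=4 s=0: L1-HIT | VC []
  [2] addr=0x83 blk=16 s=0: MISS | VC [4]
  [3] addr=0xd0 blk=26 s=2: MISS | VC [4]
  [4] addr=0x83 blk=16 s=0: L1-HIT | VC [4]
  [5] addr=0x80 blk=16 s=0: L1-HIT | VC [4]
  [6] addr=0x83 blk=16 s=0: L1-HIT | VC [4]
  [7] addr=0x25 blk=4 s=0: VC-HIT | VC [16]
  [8] addr=0x37 blk=6 s=2: MISS | VC [16, 26]
  [9] addr=0x57 blk=10 s=2: MISS | VC [16, 26, 6]
  [10] addr=0x32 blk=6 s=2: VC-HIT | VC [16, 26, 10]

OUTCOME = MISS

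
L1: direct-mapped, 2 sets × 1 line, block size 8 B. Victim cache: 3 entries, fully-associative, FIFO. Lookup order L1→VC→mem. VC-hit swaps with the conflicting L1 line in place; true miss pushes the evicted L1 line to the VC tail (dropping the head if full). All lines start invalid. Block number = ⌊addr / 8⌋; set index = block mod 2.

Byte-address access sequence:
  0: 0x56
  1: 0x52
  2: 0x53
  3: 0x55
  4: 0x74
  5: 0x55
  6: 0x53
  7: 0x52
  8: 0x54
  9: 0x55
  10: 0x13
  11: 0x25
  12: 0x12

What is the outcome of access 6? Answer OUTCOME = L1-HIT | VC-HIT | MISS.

  [0] addr=0x56 blk=10 s=0: MISS | VC []
  [1] addr=0x52 blk=10 s=0: L1-HIT | VC []
  [2] addr=0x53 blk=10 s=0: L1-HIT | VC []
  [3] addr=0x55 blk=10 s=0: L1-HIT | VC []
  [4] addr=0x74 blk=14 s=0: MISS | VC [10]
  [5] addr=0x55 blk=10 s=0: VC-HIT | VC [14]
  [6] addr=0x53 blk=10 s=0: L1-HIT | VC [14]
  [7] addr=0x52 blk=10 s=0: L1-HIT | VC [14]
  [8] addr=0x54 blk=10 s=0: L1-HIT | VC [14]
  [9] addr=0x55 blk=10 s=0: L1-HIT | VC [14]
  [10] addr=0x13 blk=2 s=0: MISS | VC [14, 10]
  [11] addr=0x25 blk=4 s=0: MISS | VC [14, 10, 2]
  [12] addr=0x12 blk=2 s=0: VC-HIT | VC [14, 10, 4]

OUTCOME = L1-HIT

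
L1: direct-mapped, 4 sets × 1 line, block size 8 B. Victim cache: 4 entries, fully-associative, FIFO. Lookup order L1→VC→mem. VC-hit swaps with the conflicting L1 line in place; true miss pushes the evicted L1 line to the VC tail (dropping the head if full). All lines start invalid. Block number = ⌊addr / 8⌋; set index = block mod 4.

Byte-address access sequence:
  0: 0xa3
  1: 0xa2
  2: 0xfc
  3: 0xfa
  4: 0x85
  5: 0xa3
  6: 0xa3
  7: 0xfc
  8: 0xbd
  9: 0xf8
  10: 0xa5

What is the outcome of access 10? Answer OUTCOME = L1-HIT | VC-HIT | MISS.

0: 0xa3 (blk 20, set 0) → MISS  vc=[]
1: 0xa2 (blk 20, set 0) → L1-HIT  vc=[]
2: 0xfc (blk 31, set 3) → MISS  vc=[]
3: 0xfa (blk 31, set 3) → L1-HIT  vc=[]
4: 0x85 (blk 16, set 0) → MISS  vc=[20]
5: 0xa3 (blk 20, set 0) → VC-HIT  vc=[16]
6: 0xa3 (blk 20, set 0) → L1-HIT  vc=[16]
7: 0xfc (blk 31, set 3) → L1-HIT  vc=[16]
8: 0xbd (blk 23, set 3) → MISS  vc=[16, 31]
9: 0xf8 (blk 31, set 3) → VC-HIT  vc=[16, 23]
10: 0xa5 (blk 20, set 0) → L1-HIT  vc=[16, 23]

OUTCOME = L1-HIT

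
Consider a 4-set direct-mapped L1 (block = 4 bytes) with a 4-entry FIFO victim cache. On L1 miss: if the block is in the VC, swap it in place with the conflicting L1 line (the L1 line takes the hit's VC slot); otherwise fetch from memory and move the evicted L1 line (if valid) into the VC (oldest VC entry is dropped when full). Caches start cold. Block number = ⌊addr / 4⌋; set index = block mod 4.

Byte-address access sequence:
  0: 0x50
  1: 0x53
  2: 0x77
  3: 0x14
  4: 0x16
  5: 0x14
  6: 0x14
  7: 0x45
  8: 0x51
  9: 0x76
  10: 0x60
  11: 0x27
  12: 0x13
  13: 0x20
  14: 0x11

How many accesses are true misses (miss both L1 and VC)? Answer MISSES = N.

MISSES = 8

#0 0x50→b20/s0 MISS; vc=[]
#1 0x53→b20/s0 L1-HIT; vc=[]
#2 0x77→b29/s1 MISS; vc=[]
#3 0x14→b5/s1 MISS; vc=[29]
#4 0x16→b5/s1 L1-HIT; vc=[29]
#5 0x14→b5/s1 L1-HIT; vc=[29]
#6 0x14→b5/s1 L1-HIT; vc=[29]
#7 0x45→b17/s1 MISS; vc=[29,5]
#8 0x51→b20/s0 L1-HIT; vc=[29,5]
#9 0x76→b29/s1 VC-HIT; vc=[17,5]
#10 0x60→b24/s0 MISS; vc=[17,5,20]
#11 0x27→b9/s1 MISS; vc=[17,5,20,29]
#12 0x13→b4/s0 MISS; vc=[5,20,29,24]
#13 0x20→b8/s0 MISS; vc=[20,29,24,4]
#14 0x11→b4/s0 VC-HIT; vc=[20,29,24,8]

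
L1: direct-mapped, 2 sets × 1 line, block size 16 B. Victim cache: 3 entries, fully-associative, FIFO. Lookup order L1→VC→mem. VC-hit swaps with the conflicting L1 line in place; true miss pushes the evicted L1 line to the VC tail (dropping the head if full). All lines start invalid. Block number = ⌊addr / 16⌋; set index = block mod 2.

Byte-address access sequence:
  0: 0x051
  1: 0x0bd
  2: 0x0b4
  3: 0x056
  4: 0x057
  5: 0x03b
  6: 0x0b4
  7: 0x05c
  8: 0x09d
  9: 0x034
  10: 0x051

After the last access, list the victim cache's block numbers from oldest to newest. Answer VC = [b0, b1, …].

VC = [9, 11, 3]

  [0] addr=0x51 blk=5 s=1: MISS | VC []
  [1] addr=0xbd blk=11 s=1: MISS | VC [5]
  [2] addr=0xb4 blk=11 s=1: L1-HIT | VC [5]
  [3] addr=0x56 blk=5 s=1: VC-HIT | VC [11]
  [4] addr=0x57 blk=5 s=1: L1-HIT | VC [11]
  [5] addr=0x3b blk=3 s=1: MISS | VC [11, 5]
  [6] addr=0xb4 blk=11 s=1: VC-HIT | VC [3, 5]
  [7] addr=0x5c blk=5 s=1: VC-HIT | VC [3, 11]
  [8] addr=0x9d blk=9 s=1: MISS | VC [3, 11, 5]
  [9] addr=0x34 blk=3 s=1: VC-HIT | VC [9, 11, 5]
  [10] addr=0x51 blk=5 s=1: VC-HIT | VC [9, 11, 3]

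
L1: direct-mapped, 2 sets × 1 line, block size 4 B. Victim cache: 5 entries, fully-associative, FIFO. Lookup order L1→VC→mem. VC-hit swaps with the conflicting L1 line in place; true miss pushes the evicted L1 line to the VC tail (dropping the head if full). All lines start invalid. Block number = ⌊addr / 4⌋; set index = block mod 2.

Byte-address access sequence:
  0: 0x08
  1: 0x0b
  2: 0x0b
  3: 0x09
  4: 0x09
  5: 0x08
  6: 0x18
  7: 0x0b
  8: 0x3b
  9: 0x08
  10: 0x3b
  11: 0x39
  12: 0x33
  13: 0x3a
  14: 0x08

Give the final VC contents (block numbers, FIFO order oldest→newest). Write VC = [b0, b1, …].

VC = [6, 14, 12]

  [0] addr=0x8 blk=2 s=0: MISS | VC []
  [1] addr=0xb blk=2 s=0: L1-HIT | VC []
  [2] addr=0xb blk=2 s=0: L1-HIT | VC []
  [3] addr=0x9 blk=2 s=0: L1-HIT | VC []
  [4] addr=0x9 blk=2 s=0: L1-HIT | VC []
  [5] addr=0x8 blk=2 s=0: L1-HIT | VC []
  [6] addr=0x18 blk=6 s=0: MISS | VC [2]
  [7] addr=0xb blk=2 s=0: VC-HIT | VC [6]
  [8] addr=0x3b blk=14 s=0: MISS | VC [6, 2]
  [9] addr=0x8 blk=2 s=0: VC-HIT | VC [6, 14]
  [10] addr=0x3b blk=14 s=0: VC-HIT | VC [6, 2]
  [11] addr=0x39 blk=14 s=0: L1-HIT | VC [6, 2]
  [12] addr=0x33 blk=12 s=0: MISS | VC [6, 2, 14]
  [13] addr=0x3a blk=14 s=0: VC-HIT | VC [6, 2, 12]
  [14] addr=0x8 blk=2 s=0: VC-HIT | VC [6, 14, 12]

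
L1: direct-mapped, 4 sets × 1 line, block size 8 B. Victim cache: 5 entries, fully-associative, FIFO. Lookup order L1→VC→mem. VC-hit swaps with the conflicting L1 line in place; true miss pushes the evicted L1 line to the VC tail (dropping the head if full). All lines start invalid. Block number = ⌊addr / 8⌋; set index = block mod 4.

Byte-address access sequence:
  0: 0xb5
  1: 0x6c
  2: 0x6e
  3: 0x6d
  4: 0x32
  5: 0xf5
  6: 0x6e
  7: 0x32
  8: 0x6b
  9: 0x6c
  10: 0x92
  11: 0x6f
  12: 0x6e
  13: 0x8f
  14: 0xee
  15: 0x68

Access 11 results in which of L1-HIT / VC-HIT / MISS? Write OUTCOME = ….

OUTCOME = L1-HIT

  [0] addr=0xb5 blk=22 s=2: MISS | VC []
  [1] addr=0x6c blk=13 s=1: MISS | VC []
  [2] addr=0x6e blk=13 s=1: L1-HIT | VC []
  [3] addr=0x6d blk=13 s=1: L1-HIT | VC []
  [4] addr=0x32 blk=6 s=2: MISS | VC [22]
  [5] addr=0xf5 blk=30 s=2: MISS | VC [22, 6]
  [6] addr=0x6e blk=13 s=1: L1-HIT | VC [22, 6]
  [7] addr=0x32 blk=6 s=2: VC-HIT | VC [22, 30]
  [8] addr=0x6b blk=13 s=1: L1-HIT | VC [22, 30]
  [9] addr=0x6c blk=13 s=1: L1-HIT | VC [22, 30]
  [10] addr=0x92 blk=18 s=2: MISS | VC [22, 30, 6]
  [11] addr=0x6f blk=13 s=1: L1-HIT | VC [22, 30, 6]
  [12] addr=0x6e blk=13 s=1: L1-HIT | VC [22, 30, 6]
  [13] addr=0x8f blk=17 s=1: MISS | VC [22, 30, 6, 13]
  [14] addr=0xee blk=29 s=1: MISS | VC [22, 30, 6, 13, 17]
  [15] addr=0x68 blk=13 s=1: VC-HIT | VC [22, 30, 6, 29, 17]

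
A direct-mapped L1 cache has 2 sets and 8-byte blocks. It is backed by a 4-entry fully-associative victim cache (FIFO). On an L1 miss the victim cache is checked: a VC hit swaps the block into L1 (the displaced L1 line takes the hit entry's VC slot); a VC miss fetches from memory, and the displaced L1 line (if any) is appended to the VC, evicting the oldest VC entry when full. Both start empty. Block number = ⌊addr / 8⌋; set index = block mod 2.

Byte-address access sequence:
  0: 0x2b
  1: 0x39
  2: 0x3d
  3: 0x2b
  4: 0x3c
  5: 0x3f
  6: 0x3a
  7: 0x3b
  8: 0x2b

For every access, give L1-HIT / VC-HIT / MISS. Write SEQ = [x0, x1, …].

0: 0x2b (blk 5, set 1) → MISS  vc=[]
1: 0x39 (blk 7, set 1) → MISS  vc=[5]
2: 0x3d (blk 7, set 1) → L1-HIT  vc=[5]
3: 0x2b (blk 5, set 1) → VC-HIT  vc=[7]
4: 0x3c (blk 7, set 1) → VC-HIT  vc=[5]
5: 0x3f (blk 7, set 1) → L1-HIT  vc=[5]
6: 0x3a (blk 7, set 1) → L1-HIT  vc=[5]
7: 0x3b (blk 7, set 1) → L1-HIT  vc=[5]
8: 0x2b (blk 5, set 1) → VC-HIT  vc=[7]

SEQ = [MISS, MISS, L1-HIT, VC-HIT, VC-HIT, L1-HIT, L1-HIT, L1-HIT, VC-HIT]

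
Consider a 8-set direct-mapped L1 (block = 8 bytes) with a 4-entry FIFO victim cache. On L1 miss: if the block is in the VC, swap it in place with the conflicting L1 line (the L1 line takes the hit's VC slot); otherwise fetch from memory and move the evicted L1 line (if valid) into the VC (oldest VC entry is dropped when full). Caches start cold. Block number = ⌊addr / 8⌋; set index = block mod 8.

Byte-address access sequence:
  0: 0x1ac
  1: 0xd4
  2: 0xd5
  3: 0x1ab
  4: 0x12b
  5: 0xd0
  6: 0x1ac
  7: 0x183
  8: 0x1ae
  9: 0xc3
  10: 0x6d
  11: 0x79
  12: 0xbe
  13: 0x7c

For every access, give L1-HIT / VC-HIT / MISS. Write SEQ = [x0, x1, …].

SEQ = [MISS, MISS, L1-HIT, L1-HIT, MISS, L1-HIT, VC-HIT, MISS, L1-HIT, MISS, MISS, MISS, MISS, VC-HIT]

0: 0x1ac (blk 53, set 5) → MISS  vc=[]
1: 0xd4 (blk 26, set 2) → MISS  vc=[]
2: 0xd5 (blk 26, set 2) → L1-HIT  vc=[]
3: 0x1ab (blk 53, set 5) → L1-HIT  vc=[]
4: 0x12b (blk 37, set 5) → MISS  vc=[53]
5: 0xd0 (blk 26, set 2) → L1-HIT  vc=[53]
6: 0x1ac (blk 53, set 5) → VC-HIT  vc=[37]
7: 0x183 (blk 48, set 0) → MISS  vc=[37]
8: 0x1ae (blk 53, set 5) → L1-HIT  vc=[37]
9: 0xc3 (blk 24, set 0) → MISS  vc=[37, 48]
10: 0x6d (blk 13, set 5) → MISS  vc=[37, 48, 53]
11: 0x79 (blk 15, set 7) → MISS  vc=[37, 48, 53]
12: 0xbe (blk 23, set 7) → MISS  vc=[37, 48, 53, 15]
13: 0x7c (blk 15, set 7) → VC-HIT  vc=[37, 48, 53, 23]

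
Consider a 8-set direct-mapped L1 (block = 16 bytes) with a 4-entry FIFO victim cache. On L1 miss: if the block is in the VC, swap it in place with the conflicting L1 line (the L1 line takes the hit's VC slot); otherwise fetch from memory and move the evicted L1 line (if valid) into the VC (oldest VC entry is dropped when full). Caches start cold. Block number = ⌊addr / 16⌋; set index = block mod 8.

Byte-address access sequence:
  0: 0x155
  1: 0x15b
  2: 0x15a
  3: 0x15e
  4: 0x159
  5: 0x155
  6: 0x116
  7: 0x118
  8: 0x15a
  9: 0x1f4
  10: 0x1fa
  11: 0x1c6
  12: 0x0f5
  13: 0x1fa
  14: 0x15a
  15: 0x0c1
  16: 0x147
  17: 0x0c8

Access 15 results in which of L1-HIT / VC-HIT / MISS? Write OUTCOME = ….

0: 0x155 (blk 21, set 5) → MISS  vc=[]
1: 0x15b (blk 21, set 5) → L1-HIT  vc=[]
2: 0x15a (blk 21, set 5) → L1-HIT  vc=[]
3: 0x15e (blk 21, set 5) → L1-HIT  vc=[]
4: 0x159 (blk 21, set 5) → L1-HIT  vc=[]
5: 0x155 (blk 21, set 5) → L1-HIT  vc=[]
6: 0x116 (blk 17, set 1) → MISS  vc=[]
7: 0x118 (blk 17, set 1) → L1-HIT  vc=[]
8: 0x15a (blk 21, set 5) → L1-HIT  vc=[]
9: 0x1f4 (blk 31, set 7) → MISS  vc=[]
10: 0x1fa (blk 31, set 7) → L1-HIT  vc=[]
11: 0x1c6 (blk 28, set 4) → MISS  vc=[]
12: 0xf5 (blk 15, set 7) → MISS  vc=[31]
13: 0x1fa (blk 31, set 7) → VC-HIT  vc=[15]
14: 0x15a (blk 21, set 5) → L1-HIT  vc=[15]
15: 0xc1 (blk 12, set 4) → MISS  vc=[15, 28]
16: 0x147 (blk 20, set 4) → MISS  vc=[15, 28, 12]
17: 0xc8 (blk 12, set 4) → VC-HIT  vc=[15, 28, 20]

OUTCOME = MISS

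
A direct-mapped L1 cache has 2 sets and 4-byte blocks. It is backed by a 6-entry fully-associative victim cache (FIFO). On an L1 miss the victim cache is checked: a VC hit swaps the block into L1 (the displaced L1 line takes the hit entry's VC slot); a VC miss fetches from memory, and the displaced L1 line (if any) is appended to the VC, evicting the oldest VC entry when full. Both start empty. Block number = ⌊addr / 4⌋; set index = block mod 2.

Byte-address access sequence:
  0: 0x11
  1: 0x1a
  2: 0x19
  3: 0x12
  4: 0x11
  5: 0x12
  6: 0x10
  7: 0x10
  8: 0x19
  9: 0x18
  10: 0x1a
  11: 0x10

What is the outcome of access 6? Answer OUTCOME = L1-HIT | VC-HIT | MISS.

OUTCOME = L1-HIT

#0 0x11→b4/s0 MISS; vc=[]
#1 0x1a→b6/s0 MISS; vc=[4]
#2 0x19→b6/s0 L1-HIT; vc=[4]
#3 0x12→b4/s0 VC-HIT; vc=[6]
#4 0x11→b4/s0 L1-HIT; vc=[6]
#5 0x12→b4/s0 L1-HIT; vc=[6]
#6 0x10→b4/s0 L1-HIT; vc=[6]
#7 0x10→b4/s0 L1-HIT; vc=[6]
#8 0x19→b6/s0 VC-HIT; vc=[4]
#9 0x18→b6/s0 L1-HIT; vc=[4]
#10 0x1a→b6/s0 L1-HIT; vc=[4]
#11 0x10→b4/s0 VC-HIT; vc=[6]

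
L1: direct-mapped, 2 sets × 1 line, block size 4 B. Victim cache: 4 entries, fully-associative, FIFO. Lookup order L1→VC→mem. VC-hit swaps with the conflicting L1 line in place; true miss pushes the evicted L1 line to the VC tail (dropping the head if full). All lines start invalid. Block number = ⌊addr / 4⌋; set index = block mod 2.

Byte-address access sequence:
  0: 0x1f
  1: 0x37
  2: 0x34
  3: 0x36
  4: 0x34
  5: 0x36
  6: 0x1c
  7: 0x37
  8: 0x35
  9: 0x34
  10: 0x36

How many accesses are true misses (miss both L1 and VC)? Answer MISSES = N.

MISSES = 2

#0 0x1f→b7/s1 MISS; vc=[]
#1 0x37→b13/s1 MISS; vc=[7]
#2 0x34→b13/s1 L1-HIT; vc=[7]
#3 0x36→b13/s1 L1-HIT; vc=[7]
#4 0x34→b13/s1 L1-HIT; vc=[7]
#5 0x36→b13/s1 L1-HIT; vc=[7]
#6 0x1c→b7/s1 VC-HIT; vc=[13]
#7 0x37→b13/s1 VC-HIT; vc=[7]
#8 0x35→b13/s1 L1-HIT; vc=[7]
#9 0x34→b13/s1 L1-HIT; vc=[7]
#10 0x36→b13/s1 L1-HIT; vc=[7]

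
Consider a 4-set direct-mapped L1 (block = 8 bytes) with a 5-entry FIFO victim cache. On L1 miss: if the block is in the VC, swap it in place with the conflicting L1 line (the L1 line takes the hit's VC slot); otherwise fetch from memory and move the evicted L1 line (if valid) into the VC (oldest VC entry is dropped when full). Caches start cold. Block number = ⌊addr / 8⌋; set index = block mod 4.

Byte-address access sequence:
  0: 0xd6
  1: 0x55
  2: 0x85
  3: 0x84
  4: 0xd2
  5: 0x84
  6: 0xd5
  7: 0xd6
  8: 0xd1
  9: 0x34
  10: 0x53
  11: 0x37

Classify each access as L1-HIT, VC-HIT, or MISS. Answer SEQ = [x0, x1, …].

0: 0xd6 (blk 26, set 2) → MISS  vc=[]
1: 0x55 (blk 10, set 2) → MISS  vc=[26]
2: 0x85 (blk 16, set 0) → MISS  vc=[26]
3: 0x84 (blk 16, set 0) → L1-HIT  vc=[26]
4: 0xd2 (blk 26, set 2) → VC-HIT  vc=[10]
5: 0x84 (blk 16, set 0) → L1-HIT  vc=[10]
6: 0xd5 (blk 26, set 2) → L1-HIT  vc=[10]
7: 0xd6 (blk 26, set 2) → L1-HIT  vc=[10]
8: 0xd1 (blk 26, set 2) → L1-HIT  vc=[10]
9: 0x34 (blk 6, set 2) → MISS  vc=[10, 26]
10: 0x53 (blk 10, set 2) → VC-HIT  vc=[6, 26]
11: 0x37 (blk 6, set 2) → VC-HIT  vc=[10, 26]

SEQ = [MISS, MISS, MISS, L1-HIT, VC-HIT, L1-HIT, L1-HIT, L1-HIT, L1-HIT, MISS, VC-HIT, VC-HIT]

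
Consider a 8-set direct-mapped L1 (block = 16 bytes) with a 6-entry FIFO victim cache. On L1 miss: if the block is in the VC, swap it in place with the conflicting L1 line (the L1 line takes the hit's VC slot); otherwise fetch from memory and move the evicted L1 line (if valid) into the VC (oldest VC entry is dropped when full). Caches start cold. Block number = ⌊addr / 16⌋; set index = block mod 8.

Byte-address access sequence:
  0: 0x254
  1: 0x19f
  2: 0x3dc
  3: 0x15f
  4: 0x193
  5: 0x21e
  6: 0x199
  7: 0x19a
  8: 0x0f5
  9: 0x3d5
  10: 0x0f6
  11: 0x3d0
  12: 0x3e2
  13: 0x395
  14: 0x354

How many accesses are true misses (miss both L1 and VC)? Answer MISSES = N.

MISSES = 9

  [0] addr=0x254 blk=37 s=5: MISS | VC []
  [1] addr=0x19f blk=25 s=1: MISS | VC []
  [2] addr=0x3dc blk=61 s=5: MISS | VC [37]
  [3] addr=0x15f blk=21 s=5: MISS | VC [37, 61]
  [4] addr=0x193 blk=25 s=1: L1-HIT | VC [37, 61]
  [5] addr=0x21e blk=33 s=1: MISS | VC [37, 61, 25]
  [6] addr=0x199 blk=25 s=1: VC-HIT | VC [37, 61, 33]
  [7] addr=0x19a blk=25 s=1: L1-HIT | VC [37, 61, 33]
  [8] addr=0xf5 blk=15 s=7: MISS | VC [37, 61, 33]
  [9] addr=0x3d5 blk=61 s=5: VC-HIT | VC [37, 21, 33]
  [10] addr=0xf6 blk=15 s=7: L1-HIT | VC [37, 21, 33]
  [11] addr=0x3d0 blk=61 s=5: L1-HIT | VC [37, 21, 33]
  [12] addr=0x3e2 blk=62 s=6: MISS | VC [37, 21, 33]
  [13] addr=0x395 blk=57 s=1: MISS | VC [37, 21, 33, 25]
  [14] addr=0x354 blk=53 s=5: MISS | VC [37, 21, 33, 25, 61]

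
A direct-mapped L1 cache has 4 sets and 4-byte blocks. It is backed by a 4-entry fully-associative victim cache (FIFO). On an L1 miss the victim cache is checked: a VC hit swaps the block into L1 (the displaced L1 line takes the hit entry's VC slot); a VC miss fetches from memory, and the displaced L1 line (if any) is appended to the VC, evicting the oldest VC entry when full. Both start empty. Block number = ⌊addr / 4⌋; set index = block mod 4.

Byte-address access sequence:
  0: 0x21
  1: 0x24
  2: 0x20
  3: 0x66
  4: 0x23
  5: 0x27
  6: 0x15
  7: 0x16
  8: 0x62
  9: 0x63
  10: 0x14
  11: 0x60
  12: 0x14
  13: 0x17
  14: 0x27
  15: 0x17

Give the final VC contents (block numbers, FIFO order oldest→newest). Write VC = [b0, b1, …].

0: 0x21 (blk 8, set 0) → MISS  vc=[]
1: 0x24 (blk 9, set 1) → MISS  vc=[]
2: 0x20 (blk 8, set 0) → L1-HIT  vc=[]
3: 0x66 (blk 25, set 1) → MISS  vc=[9]
4: 0x23 (blk 8, set 0) → L1-HIT  vc=[9]
5: 0x27 (blk 9, set 1) → VC-HIT  vc=[25]
6: 0x15 (blk 5, set 1) → MISS  vc=[25, 9]
7: 0x16 (blk 5, set 1) → L1-HIT  vc=[25, 9]
8: 0x62 (blk 24, set 0) → MISS  vc=[25, 9, 8]
9: 0x63 (blk 24, set 0) → L1-HIT  vc=[25, 9, 8]
10: 0x14 (blk 5, set 1) → L1-HIT  vc=[25, 9, 8]
11: 0x60 (blk 24, set 0) → L1-HIT  vc=[25, 9, 8]
12: 0x14 (blk 5, set 1) → L1-HIT  vc=[25, 9, 8]
13: 0x17 (blk 5, set 1) → L1-HIT  vc=[25, 9, 8]
14: 0x27 (blk 9, set 1) → VC-HIT  vc=[25, 5, 8]
15: 0x17 (blk 5, set 1) → VC-HIT  vc=[25, 9, 8]

VC = [25, 9, 8]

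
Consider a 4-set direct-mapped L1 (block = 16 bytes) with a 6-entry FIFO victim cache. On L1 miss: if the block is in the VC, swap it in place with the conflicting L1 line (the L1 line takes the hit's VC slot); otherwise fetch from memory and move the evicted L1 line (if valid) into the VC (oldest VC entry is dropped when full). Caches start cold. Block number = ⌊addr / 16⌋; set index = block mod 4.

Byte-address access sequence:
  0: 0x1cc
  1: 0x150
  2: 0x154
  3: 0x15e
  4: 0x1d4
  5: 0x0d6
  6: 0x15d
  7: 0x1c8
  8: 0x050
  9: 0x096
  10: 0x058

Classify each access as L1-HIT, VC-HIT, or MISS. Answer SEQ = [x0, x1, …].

  [0] addr=0x1cc blk=28 s=0: MISS | VC []
  [1] addr=0x150 blk=21 s=1: MISS | VC []
  [2] addr=0x154 blk=21 s=1: L1-HIT | VC []
  [3] addr=0x15e blk=21 s=1: L1-HIT | VC []
  [4] addr=0x1d4 blk=29 s=1: MISS | VC [21]
  [5] addr=0xd6 blk=13 s=1: MISS | VC [21, 29]
  [6] addr=0x15d blk=21 s=1: VC-HIT | VC [13, 29]
  [7] addr=0x1c8 blk=28 s=0: L1-HIT | VC [13, 29]
  [8] addr=0x50 blk=5 s=1: MISS | VC [13, 29, 21]
  [9] addr=0x96 blk=9 s=1: MISS | VC [13, 29, 21, 5]
  [10] addr=0x58 blk=5 s=1: VC-HIT | VC [13, 29, 21, 9]

SEQ = [MISS, MISS, L1-HIT, L1-HIT, MISS, MISS, VC-HIT, L1-HIT, MISS, MISS, VC-HIT]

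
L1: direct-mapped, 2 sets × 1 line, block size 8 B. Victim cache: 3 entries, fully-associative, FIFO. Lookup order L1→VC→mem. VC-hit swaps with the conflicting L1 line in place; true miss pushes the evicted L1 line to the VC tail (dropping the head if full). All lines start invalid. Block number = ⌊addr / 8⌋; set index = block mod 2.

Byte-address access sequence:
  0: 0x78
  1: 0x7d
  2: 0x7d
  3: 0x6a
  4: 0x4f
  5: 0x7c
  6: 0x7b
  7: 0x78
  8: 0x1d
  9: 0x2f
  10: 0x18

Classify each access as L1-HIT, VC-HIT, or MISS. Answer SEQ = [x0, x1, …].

  [0] addr=0x78 blk=15 s=1: MISS | VC []
  [1] addr=0x7d blk=15 s=1: L1-HIT | VC []
  [2] addr=0x7d blk=15 s=1: L1-HIT | VC []
  [3] addr=0x6a blk=13 s=1: MISS | VC [15]
  [4] addr=0x4f blk=9 s=1: MISS | VC [15, 13]
  [5] addr=0x7c blk=15 s=1: VC-HIT | VC [9, 13]
  [6] addr=0x7b blk=15 s=1: L1-HIT | VC [9, 13]
  [7] addr=0x78 blk=15 s=1: L1-HIT | VC [9, 13]
  [8] addr=0x1d blk=3 s=1: MISS | VC [9, 13, 15]
  [9] addr=0x2f blk=5 s=1: MISS | VC [13, 15, 3]
  [10] addr=0x18 blk=3 s=1: VC-HIT | VC [13, 15, 5]

SEQ = [MISS, L1-HIT, L1-HIT, MISS, MISS, VC-HIT, L1-HIT, L1-HIT, MISS, MISS, VC-HIT]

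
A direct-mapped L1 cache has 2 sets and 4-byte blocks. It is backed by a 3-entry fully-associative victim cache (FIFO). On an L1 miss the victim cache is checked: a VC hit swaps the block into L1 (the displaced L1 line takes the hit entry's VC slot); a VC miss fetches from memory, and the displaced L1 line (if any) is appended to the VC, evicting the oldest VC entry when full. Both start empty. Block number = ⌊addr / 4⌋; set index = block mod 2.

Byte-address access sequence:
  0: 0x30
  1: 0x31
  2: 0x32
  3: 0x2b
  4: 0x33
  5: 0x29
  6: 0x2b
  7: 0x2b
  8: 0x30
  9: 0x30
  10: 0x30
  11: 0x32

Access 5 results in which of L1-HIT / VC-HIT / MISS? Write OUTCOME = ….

0: 0x30 (blk 12, set 0) → MISS  vc=[]
1: 0x31 (blk 12, set 0) → L1-HIT  vc=[]
2: 0x32 (blk 12, set 0) → L1-HIT  vc=[]
3: 0x2b (blk 10, set 0) → MISS  vc=[12]
4: 0x33 (blk 12, set 0) → VC-HIT  vc=[10]
5: 0x29 (blk 10, set 0) → VC-HIT  vc=[12]
6: 0x2b (blk 10, set 0) → L1-HIT  vc=[12]
7: 0x2b (blk 10, set 0) → L1-HIT  vc=[12]
8: 0x30 (blk 12, set 0) → VC-HIT  vc=[10]
9: 0x30 (blk 12, set 0) → L1-HIT  vc=[10]
10: 0x30 (blk 12, set 0) → L1-HIT  vc=[10]
11: 0x32 (blk 12, set 0) → L1-HIT  vc=[10]

OUTCOME = VC-HIT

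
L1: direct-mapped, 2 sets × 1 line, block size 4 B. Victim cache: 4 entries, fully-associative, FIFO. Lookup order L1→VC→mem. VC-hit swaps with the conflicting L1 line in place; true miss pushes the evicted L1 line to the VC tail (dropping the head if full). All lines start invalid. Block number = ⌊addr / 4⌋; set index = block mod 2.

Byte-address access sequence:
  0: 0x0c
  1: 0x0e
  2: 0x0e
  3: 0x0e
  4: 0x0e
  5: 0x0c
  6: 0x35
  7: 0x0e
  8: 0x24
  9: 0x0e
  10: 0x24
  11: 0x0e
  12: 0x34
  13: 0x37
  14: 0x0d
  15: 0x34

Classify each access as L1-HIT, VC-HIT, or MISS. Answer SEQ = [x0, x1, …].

0: 0xc (blk 3, set 1) → MISS  vc=[]
1: 0xe (blk 3, set 1) → L1-HIT  vc=[]
2: 0xe (blk 3, set 1) → L1-HIT  vc=[]
3: 0xe (blk 3, set 1) → L1-HIT  vc=[]
4: 0xe (blk 3, set 1) → L1-HIT  vc=[]
5: 0xc (blk 3, set 1) → L1-HIT  vc=[]
6: 0x35 (blk 13, set 1) → MISS  vc=[3]
7: 0xe (blk 3, set 1) → VC-HIT  vc=[13]
8: 0x24 (blk 9, set 1) → MISS  vc=[13, 3]
9: 0xe (blk 3, set 1) → VC-HIT  vc=[13, 9]
10: 0x24 (blk 9, set 1) → VC-HIT  vc=[13, 3]
11: 0xe (blk 3, set 1) → VC-HIT  vc=[13, 9]
12: 0x34 (blk 13, set 1) → VC-HIT  vc=[3, 9]
13: 0x37 (blk 13, set 1) → L1-HIT  vc=[3, 9]
14: 0xd (blk 3, set 1) → VC-HIT  vc=[13, 9]
15: 0x34 (blk 13, set 1) → VC-HIT  vc=[3, 9]

SEQ = [MISS, L1-HIT, L1-HIT, L1-HIT, L1-HIT, L1-HIT, MISS, VC-HIT, MISS, VC-HIT, VC-HIT, VC-HIT, VC-HIT, L1-HIT, VC-HIT, VC-HIT]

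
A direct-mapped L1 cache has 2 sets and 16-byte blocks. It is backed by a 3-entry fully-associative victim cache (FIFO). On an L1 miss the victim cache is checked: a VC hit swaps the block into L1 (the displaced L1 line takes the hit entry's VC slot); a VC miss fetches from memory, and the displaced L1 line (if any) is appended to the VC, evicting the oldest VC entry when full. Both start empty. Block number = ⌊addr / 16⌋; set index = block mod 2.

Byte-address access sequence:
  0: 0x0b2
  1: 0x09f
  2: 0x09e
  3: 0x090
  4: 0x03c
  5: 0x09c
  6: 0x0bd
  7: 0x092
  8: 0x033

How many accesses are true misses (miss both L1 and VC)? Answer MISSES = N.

#0 0xb2→b11/s1 MISS; vc=[]
#1 0x9f→b9/s1 MISS; vc=[11]
#2 0x9e→b9/s1 L1-HIT; vc=[11]
#3 0x90→b9/s1 L1-HIT; vc=[11]
#4 0x3c→b3/s1 MISS; vc=[11,9]
#5 0x9c→b9/s1 VC-HIT; vc=[11,3]
#6 0xbd→b11/s1 VC-HIT; vc=[9,3]
#7 0x92→b9/s1 VC-HIT; vc=[11,3]
#8 0x33→b3/s1 VC-HIT; vc=[11,9]

MISSES = 3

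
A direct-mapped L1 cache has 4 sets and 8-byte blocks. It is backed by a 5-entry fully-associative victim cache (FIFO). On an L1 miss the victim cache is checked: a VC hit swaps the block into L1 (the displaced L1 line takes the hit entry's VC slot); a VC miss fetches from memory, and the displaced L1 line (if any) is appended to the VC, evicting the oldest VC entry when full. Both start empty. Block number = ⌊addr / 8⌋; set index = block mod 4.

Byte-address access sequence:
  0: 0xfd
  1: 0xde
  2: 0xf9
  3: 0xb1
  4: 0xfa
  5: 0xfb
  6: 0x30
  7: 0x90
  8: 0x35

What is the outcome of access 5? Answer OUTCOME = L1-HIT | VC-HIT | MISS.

OUTCOME = L1-HIT

  [0] addr=0xfd blk=31 s=3: MISS | VC []
  [1] addr=0xde blk=27 s=3: MISS | VC [31]
  [2] addr=0xf9 blk=31 s=3: VC-HIT | VC [27]
  [3] addr=0xb1 blk=22 s=2: MISS | VC [27]
  [4] addr=0xfa blk=31 s=3: L1-HIT | VC [27]
  [5] addr=0xfb blk=31 s=3: L1-HIT | VC [27]
  [6] addr=0x30 blk=6 s=2: MISS | VC [27, 22]
  [7] addr=0x90 blk=18 s=2: MISS | VC [27, 22, 6]
  [8] addr=0x35 blk=6 s=2: VC-HIT | VC [27, 22, 18]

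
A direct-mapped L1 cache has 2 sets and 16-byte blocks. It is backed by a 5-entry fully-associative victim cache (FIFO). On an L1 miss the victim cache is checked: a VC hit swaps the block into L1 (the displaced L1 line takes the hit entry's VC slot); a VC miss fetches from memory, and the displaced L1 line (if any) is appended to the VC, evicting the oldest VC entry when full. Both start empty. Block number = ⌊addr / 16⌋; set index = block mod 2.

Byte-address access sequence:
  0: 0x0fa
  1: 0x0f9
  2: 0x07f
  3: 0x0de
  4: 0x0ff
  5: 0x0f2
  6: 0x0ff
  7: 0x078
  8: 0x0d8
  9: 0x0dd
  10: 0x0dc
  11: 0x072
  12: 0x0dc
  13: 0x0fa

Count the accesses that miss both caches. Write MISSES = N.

#0 0xfa→b15/s1 MISS; vc=[]
#1 0xf9→b15/s1 L1-HIT; vc=[]
#2 0x7f→b7/s1 MISS; vc=[15]
#3 0xde→b13/s1 MISS; vc=[15,7]
#4 0xff→b15/s1 VC-HIT; vc=[13,7]
#5 0xf2→b15/s1 L1-HIT; vc=[13,7]
#6 0xff→b15/s1 L1-HIT; vc=[13,7]
#7 0x78→b7/s1 VC-HIT; vc=[13,15]
#8 0xd8→b13/s1 VC-HIT; vc=[7,15]
#9 0xdd→b13/s1 L1-HIT; vc=[7,15]
#10 0xdc→b13/s1 L1-HIT; vc=[7,15]
#11 0x72→b7/s1 VC-HIT; vc=[13,15]
#12 0xdc→b13/s1 VC-HIT; vc=[7,15]
#13 0xfa→b15/s1 VC-HIT; vc=[7,13]

MISSES = 3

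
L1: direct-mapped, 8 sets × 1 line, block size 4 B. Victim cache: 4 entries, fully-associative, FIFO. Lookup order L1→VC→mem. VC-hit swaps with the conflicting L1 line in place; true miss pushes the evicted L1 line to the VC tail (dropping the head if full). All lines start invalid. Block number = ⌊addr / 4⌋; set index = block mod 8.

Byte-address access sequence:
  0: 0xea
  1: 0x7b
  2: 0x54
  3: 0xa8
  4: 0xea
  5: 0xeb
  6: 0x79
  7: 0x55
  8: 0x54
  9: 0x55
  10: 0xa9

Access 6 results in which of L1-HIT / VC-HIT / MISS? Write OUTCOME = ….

  [0] addr=0xea blk=58 s=2: MISS | VC []
  [1] addr=0x7b blk=30 s=6: MISS | VC []
  [2] addr=0x54 blk=21 s=5: MISS | VC []
  [3] addr=0xa8 blk=42 s=2: MISS | VC [58]
  [4] addr=0xea blk=58 s=2: VC-HIT | VC [42]
  [5] addr=0xeb blk=58 s=2: L1-HIT | VC [42]
  [6] addr=0x79 blk=30 s=6: L1-HIT | VC [42]
  [7] addr=0x55 blk=21 s=5: L1-HIT | VC [42]
  [8] addr=0x54 blk=21 s=5: L1-HIT | VC [42]
  [9] addr=0x55 blk=21 s=5: L1-HIT | VC [42]
  [10] addr=0xa9 blk=42 s=2: VC-HIT | VC [58]

OUTCOME = L1-HIT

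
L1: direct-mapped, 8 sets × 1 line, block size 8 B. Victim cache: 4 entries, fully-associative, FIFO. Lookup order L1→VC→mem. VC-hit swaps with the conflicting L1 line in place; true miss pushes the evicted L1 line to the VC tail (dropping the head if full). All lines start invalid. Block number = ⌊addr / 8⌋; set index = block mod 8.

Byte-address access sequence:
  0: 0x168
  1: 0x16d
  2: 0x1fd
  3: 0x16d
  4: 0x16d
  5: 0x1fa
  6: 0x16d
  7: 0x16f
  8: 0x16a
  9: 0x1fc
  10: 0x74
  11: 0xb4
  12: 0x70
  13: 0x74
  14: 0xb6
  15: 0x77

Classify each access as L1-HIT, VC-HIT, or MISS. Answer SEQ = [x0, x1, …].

#0 0x168→b45/s5 MISS; vc=[]
#1 0x16d→b45/s5 L1-HIT; vc=[]
#2 0x1fd→b63/s7 MISS; vc=[]
#3 0x16d→b45/s5 L1-HIT; vc=[]
#4 0x16d→b45/s5 L1-HIT; vc=[]
#5 0x1fa→b63/s7 L1-HIT; vc=[]
#6 0x16d→b45/s5 L1-HIT; vc=[]
#7 0x16f→b45/s5 L1-HIT; vc=[]
#8 0x16a→b45/s5 L1-HIT; vc=[]
#9 0x1fc→b63/s7 L1-HIT; vc=[]
#10 0x74→b14/s6 MISS; vc=[]
#11 0xb4→b22/s6 MISS; vc=[14]
#12 0x70→b14/s6 VC-HIT; vc=[22]
#13 0x74→b14/s6 L1-HIT; vc=[22]
#14 0xb6→b22/s6 VC-HIT; vc=[14]
#15 0x77→b14/s6 VC-HIT; vc=[22]

SEQ = [MISS, L1-HIT, MISS, L1-HIT, L1-HIT, L1-HIT, L1-HIT, L1-HIT, L1-HIT, L1-HIT, MISS, MISS, VC-HIT, L1-HIT, VC-HIT, VC-HIT]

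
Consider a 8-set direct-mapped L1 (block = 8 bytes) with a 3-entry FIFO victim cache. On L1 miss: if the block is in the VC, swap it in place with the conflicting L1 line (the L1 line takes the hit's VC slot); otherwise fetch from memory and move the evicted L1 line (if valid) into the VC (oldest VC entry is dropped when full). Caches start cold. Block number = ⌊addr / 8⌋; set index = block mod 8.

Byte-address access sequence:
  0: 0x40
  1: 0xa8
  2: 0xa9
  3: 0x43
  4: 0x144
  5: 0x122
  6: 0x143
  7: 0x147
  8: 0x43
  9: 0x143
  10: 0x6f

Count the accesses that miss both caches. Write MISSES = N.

MISSES = 5

#0 0x40→b8/s0 MISS; vc=[]
#1 0xa8→b21/s5 MISS; vc=[]
#2 0xa9→b21/s5 L1-HIT; vc=[]
#3 0x43→b8/s0 L1-HIT; vc=[]
#4 0x144→b40/s0 MISS; vc=[8]
#5 0x122→b36/s4 MISS; vc=[8]
#6 0x143→b40/s0 L1-HIT; vc=[8]
#7 0x147→b40/s0 L1-HIT; vc=[8]
#8 0x43→b8/s0 VC-HIT; vc=[40]
#9 0x143→b40/s0 VC-HIT; vc=[8]
#10 0x6f→b13/s5 MISS; vc=[8,21]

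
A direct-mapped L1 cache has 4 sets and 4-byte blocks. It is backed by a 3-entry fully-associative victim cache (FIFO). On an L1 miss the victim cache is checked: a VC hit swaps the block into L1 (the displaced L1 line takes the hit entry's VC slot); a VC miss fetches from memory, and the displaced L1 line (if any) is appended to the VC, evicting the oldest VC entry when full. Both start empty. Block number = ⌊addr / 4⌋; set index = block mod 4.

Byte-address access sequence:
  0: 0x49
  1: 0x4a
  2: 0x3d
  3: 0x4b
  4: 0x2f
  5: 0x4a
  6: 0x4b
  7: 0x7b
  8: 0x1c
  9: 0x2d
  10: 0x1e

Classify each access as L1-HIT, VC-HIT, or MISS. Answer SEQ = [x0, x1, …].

SEQ = [MISS, L1-HIT, MISS, L1-HIT, MISS, L1-HIT, L1-HIT, MISS, MISS, VC-HIT, VC-HIT]

0: 0x49 (blk 18, set 2) → MISS  vc=[]
1: 0x4a (blk 18, set 2) → L1-HIT  vc=[]
2: 0x3d (blk 15, set 3) → MISS  vc=[]
3: 0x4b (blk 18, set 2) → L1-HIT  vc=[]
4: 0x2f (blk 11, set 3) → MISS  vc=[15]
5: 0x4a (blk 18, set 2) → L1-HIT  vc=[15]
6: 0x4b (blk 18, set 2) → L1-HIT  vc=[15]
7: 0x7b (blk 30, set 2) → MISS  vc=[15, 18]
8: 0x1c (blk 7, set 3) → MISS  vc=[15, 18, 11]
9: 0x2d (blk 11, set 3) → VC-HIT  vc=[15, 18, 7]
10: 0x1e (blk 7, set 3) → VC-HIT  vc=[15, 18, 11]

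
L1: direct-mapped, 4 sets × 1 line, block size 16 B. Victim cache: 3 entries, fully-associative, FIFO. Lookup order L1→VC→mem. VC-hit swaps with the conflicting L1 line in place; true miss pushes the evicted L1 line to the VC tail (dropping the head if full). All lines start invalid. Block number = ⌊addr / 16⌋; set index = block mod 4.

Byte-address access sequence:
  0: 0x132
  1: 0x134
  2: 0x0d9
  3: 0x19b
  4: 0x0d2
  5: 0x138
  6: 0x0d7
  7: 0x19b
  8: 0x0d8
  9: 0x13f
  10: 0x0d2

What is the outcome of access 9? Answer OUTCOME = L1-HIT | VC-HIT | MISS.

OUTCOME = L1-HIT

#0 0x132→b19/s3 MISS; vc=[]
#1 0x134→b19/s3 L1-HIT; vc=[]
#2 0xd9→b13/s1 MISS; vc=[]
#3 0x19b→b25/s1 MISS; vc=[13]
#4 0xd2→b13/s1 VC-HIT; vc=[25]
#5 0x138→b19/s3 L1-HIT; vc=[25]
#6 0xd7→b13/s1 L1-HIT; vc=[25]
#7 0x19b→b25/s1 VC-HIT; vc=[13]
#8 0xd8→b13/s1 VC-HIT; vc=[25]
#9 0x13f→b19/s3 L1-HIT; vc=[25]
#10 0xd2→b13/s1 L1-HIT; vc=[25]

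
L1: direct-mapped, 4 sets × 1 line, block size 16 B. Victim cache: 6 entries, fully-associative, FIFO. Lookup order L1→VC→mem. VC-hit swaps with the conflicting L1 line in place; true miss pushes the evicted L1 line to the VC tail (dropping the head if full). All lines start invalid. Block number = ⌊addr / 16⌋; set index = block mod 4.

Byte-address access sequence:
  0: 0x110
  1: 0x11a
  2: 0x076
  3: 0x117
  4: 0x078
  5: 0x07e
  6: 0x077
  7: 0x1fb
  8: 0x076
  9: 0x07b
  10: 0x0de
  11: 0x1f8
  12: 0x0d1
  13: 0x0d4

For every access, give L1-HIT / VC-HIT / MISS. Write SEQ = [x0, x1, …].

  [0] addr=0x110 blk=17 s=1: MISS | VC []
  [1] addr=0x11a blk=17 s=1: L1-HIT | VC []
  [2] addr=0x76 blk=7 s=3: MISS | VC []
  [3] addr=0x117 blk=17 s=1: L1-HIT | VC []
  [4] addr=0x78 blk=7 s=3: L1-HIT | VC []
  [5] addr=0x7e blk=7 s=3: L1-HIT | VC []
  [6] addr=0x77 blk=7 s=3: L1-HIT | VC []
  [7] addr=0x1fb blk=31 s=3: MISS | VC [7]
  [8] addr=0x76 blk=7 s=3: VC-HIT | VC [31]
  [9] addr=0x7b blk=7 s=3: L1-HIT | VC [31]
  [10] addr=0xde blk=13 s=1: MISS | VC [31, 17]
  [11] addr=0x1f8 blk=31 s=3: VC-HIT | VC [7, 17]
  [12] addr=0xd1 blk=13 s=1: L1-HIT | VC [7, 17]
  [13] addr=0xd4 blk=13 s=1: L1-HIT | VC [7, 17]

SEQ = [MISS, L1-HIT, MISS, L1-HIT, L1-HIT, L1-HIT, L1-HIT, MISS, VC-HIT, L1-HIT, MISS, VC-HIT, L1-HIT, L1-HIT]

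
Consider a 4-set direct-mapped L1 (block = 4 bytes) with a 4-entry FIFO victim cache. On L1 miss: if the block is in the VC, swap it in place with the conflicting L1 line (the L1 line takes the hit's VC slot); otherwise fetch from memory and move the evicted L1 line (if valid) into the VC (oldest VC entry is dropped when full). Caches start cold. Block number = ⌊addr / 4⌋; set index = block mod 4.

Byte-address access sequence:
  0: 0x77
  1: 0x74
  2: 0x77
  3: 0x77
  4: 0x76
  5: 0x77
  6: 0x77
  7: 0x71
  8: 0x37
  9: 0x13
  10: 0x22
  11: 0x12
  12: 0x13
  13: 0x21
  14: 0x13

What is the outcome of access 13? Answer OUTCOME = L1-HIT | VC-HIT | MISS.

#0 0x77→b29/s1 MISS; vc=[]
#1 0x74→b29/s1 L1-HIT; vc=[]
#2 0x77→b29/s1 L1-HIT; vc=[]
#3 0x77→b29/s1 L1-HIT; vc=[]
#4 0x76→b29/s1 L1-HIT; vc=[]
#5 0x77→b29/s1 L1-HIT; vc=[]
#6 0x77→b29/s1 L1-HIT; vc=[]
#7 0x71→b28/s0 MISS; vc=[]
#8 0x37→b13/s1 MISS; vc=[29]
#9 0x13→b4/s0 MISS; vc=[29,28]
#10 0x22→b8/s0 MISS; vc=[29,28,4]
#11 0x12→b4/s0 VC-HIT; vc=[29,28,8]
#12 0x13→b4/s0 L1-HIT; vc=[29,28,8]
#13 0x21→b8/s0 VC-HIT; vc=[29,28,4]
#14 0x13→b4/s0 VC-HIT; vc=[29,28,8]

OUTCOME = VC-HIT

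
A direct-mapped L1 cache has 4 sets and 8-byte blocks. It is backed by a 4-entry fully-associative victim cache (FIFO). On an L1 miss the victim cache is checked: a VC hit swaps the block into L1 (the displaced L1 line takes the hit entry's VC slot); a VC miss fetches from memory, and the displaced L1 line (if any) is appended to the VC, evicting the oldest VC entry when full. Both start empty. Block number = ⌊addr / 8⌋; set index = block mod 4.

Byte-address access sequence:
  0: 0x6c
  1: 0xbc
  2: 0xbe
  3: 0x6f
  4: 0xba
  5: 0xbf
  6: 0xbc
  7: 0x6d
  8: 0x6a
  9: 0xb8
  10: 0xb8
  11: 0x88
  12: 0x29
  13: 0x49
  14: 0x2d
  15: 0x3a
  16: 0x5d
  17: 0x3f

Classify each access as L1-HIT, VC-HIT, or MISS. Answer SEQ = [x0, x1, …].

SEQ = [MISS, MISS, L1-HIT, L1-HIT, L1-HIT, L1-HIT, L1-HIT, L1-HIT, L1-HIT, L1-HIT, L1-HIT, MISS, MISS, MISS, VC-HIT, MISS, MISS, VC-HIT]

0: 0x6c (blk 13, set 1) → MISS  vc=[]
1: 0xbc (blk 23, set 3) → MISS  vc=[]
2: 0xbe (blk 23, set 3) → L1-HIT  vc=[]
3: 0x6f (blk 13, set 1) → L1-HIT  vc=[]
4: 0xba (blk 23, set 3) → L1-HIT  vc=[]
5: 0xbf (blk 23, set 3) → L1-HIT  vc=[]
6: 0xbc (blk 23, set 3) → L1-HIT  vc=[]
7: 0x6d (blk 13, set 1) → L1-HIT  vc=[]
8: 0x6a (blk 13, set 1) → L1-HIT  vc=[]
9: 0xb8 (blk 23, set 3) → L1-HIT  vc=[]
10: 0xb8 (blk 23, set 3) → L1-HIT  vc=[]
11: 0x88 (blk 17, set 1) → MISS  vc=[13]
12: 0x29 (blk 5, set 1) → MISS  vc=[13, 17]
13: 0x49 (blk 9, set 1) → MISS  vc=[13, 17, 5]
14: 0x2d (blk 5, set 1) → VC-HIT  vc=[13, 17, 9]
15: 0x3a (blk 7, set 3) → MISS  vc=[13, 17, 9, 23]
16: 0x5d (blk 11, set 3) → MISS  vc=[17, 9, 23, 7]
17: 0x3f (blk 7, set 3) → VC-HIT  vc=[17, 9, 23, 11]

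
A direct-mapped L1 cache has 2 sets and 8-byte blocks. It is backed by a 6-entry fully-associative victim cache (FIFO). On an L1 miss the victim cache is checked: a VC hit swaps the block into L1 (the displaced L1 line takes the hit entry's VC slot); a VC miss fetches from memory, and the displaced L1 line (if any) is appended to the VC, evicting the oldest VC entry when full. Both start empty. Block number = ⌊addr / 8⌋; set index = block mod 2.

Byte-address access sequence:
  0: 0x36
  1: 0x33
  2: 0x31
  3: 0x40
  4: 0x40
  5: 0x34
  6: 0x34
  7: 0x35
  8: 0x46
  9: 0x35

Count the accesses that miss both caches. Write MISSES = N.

MISSES = 2

  [0] addr=0x36 blk=6 s=0: MISS | VC []
  [1] addr=0x33 blk=6 s=0: L1-HIT | VC []
  [2] addr=0x31 blk=6 s=0: L1-HIT | VC []
  [3] addr=0x40 blk=8 s=0: MISS | VC [6]
  [4] addr=0x40 blk=8 s=0: L1-HIT | VC [6]
  [5] addr=0x34 blk=6 s=0: VC-HIT | VC [8]
  [6] addr=0x34 blk=6 s=0: L1-HIT | VC [8]
  [7] addr=0x35 blk=6 s=0: L1-HIT | VC [8]
  [8] addr=0x46 blk=8 s=0: VC-HIT | VC [6]
  [9] addr=0x35 blk=6 s=0: VC-HIT | VC [8]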